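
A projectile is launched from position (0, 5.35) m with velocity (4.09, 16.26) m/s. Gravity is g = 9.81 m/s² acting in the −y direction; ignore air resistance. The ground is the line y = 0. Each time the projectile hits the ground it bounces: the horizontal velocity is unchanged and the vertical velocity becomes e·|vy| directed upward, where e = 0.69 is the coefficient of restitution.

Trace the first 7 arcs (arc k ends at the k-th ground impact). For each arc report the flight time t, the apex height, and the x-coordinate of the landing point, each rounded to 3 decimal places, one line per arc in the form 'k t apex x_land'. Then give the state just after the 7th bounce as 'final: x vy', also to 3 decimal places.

Arc 1: start y=5.350, vy=16.260 → t=3.617, apex=18.825, x_land=14.792, impact vy=-19.219
  bounce: vy ← 0.69·19.219 = 13.261
Arc 2: start y=0.000, vy=13.261 → t=2.704, apex=8.963, x_land=25.849, impact vy=-13.261
  bounce: vy ← 0.69·13.261 = 9.150
Arc 3: start y=0.000, vy=9.150 → t=1.865, apex=4.267, x_land=33.479, impact vy=-9.150
  bounce: vy ← 0.69·9.150 = 6.313
Arc 4: start y=0.000, vy=6.313 → t=1.287, apex=2.032, x_land=38.743, impact vy=-6.313
  bounce: vy ← 0.69·6.313 = 4.356
Arc 5: start y=0.000, vy=4.356 → t=0.888, apex=0.967, x_land=42.376, impact vy=-4.356
  bounce: vy ← 0.69·4.356 = 3.006
Arc 6: start y=0.000, vy=3.006 → t=0.613, apex=0.461, x_land=44.882, impact vy=-3.006
  bounce: vy ← 0.69·3.006 = 2.074
Arc 7: start y=0.000, vy=2.074 → t=0.423, apex=0.219, x_land=46.612, impact vy=-2.074
  bounce: vy ← 0.69·2.074 = 1.431

1 3.617 18.825 14.792
2 2.704 8.963 25.849
3 1.865 4.267 33.479
4 1.287 2.032 38.743
5 0.888 0.967 42.376
6 0.613 0.461 44.882
7 0.423 0.219 46.612
final: 46.612 1.431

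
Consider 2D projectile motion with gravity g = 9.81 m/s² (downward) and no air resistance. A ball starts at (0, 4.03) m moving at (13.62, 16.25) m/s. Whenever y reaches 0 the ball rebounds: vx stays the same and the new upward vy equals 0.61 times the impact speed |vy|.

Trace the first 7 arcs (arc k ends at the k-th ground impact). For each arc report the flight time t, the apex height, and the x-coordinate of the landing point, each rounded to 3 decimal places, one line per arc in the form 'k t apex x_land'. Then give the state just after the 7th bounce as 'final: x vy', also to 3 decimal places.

1 3.545 17.489 48.279
2 2.304 6.508 79.655
3 1.405 2.421 98.795
4 0.857 0.901 110.470
5 0.523 0.335 117.591
6 0.319 0.125 121.936
7 0.195 0.046 124.586
final: 124.586 0.582

Arc 1: start y=4.030, vy=16.250 → t=3.545, apex=17.489, x_land=48.279, impact vy=-18.524
  bounce: vy ← 0.61·18.524 = 11.300
Arc 2: start y=0.000, vy=11.300 → t=2.304, apex=6.508, x_land=79.655, impact vy=-11.300
  bounce: vy ← 0.61·11.300 = 6.893
Arc 3: start y=0.000, vy=6.893 → t=1.405, apex=2.421, x_land=98.795, impact vy=-6.893
  bounce: vy ← 0.61·6.893 = 4.205
Arc 4: start y=0.000, vy=4.205 → t=0.857, apex=0.901, x_land=110.470, impact vy=-4.205
  bounce: vy ← 0.61·4.205 = 2.565
Arc 5: start y=0.000, vy=2.565 → t=0.523, apex=0.335, x_land=117.591, impact vy=-2.565
  bounce: vy ← 0.61·2.565 = 1.565
Arc 6: start y=0.000, vy=1.565 → t=0.319, apex=0.125, x_land=121.936, impact vy=-1.565
  bounce: vy ← 0.61·1.565 = 0.954
Arc 7: start y=0.000, vy=0.954 → t=0.195, apex=0.046, x_land=124.586, impact vy=-0.954
  bounce: vy ← 0.61·0.954 = 0.582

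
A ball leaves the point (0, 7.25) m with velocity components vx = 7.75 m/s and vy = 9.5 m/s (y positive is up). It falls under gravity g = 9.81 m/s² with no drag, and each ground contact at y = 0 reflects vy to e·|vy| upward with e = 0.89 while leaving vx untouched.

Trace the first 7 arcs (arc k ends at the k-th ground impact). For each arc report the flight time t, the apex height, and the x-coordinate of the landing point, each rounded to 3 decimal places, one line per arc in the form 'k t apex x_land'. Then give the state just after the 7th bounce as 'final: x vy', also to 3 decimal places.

Arc 1: start y=7.250, vy=9.500 → t=2.523, apex=11.850, x_land=19.551, impact vy=-15.248
  bounce: vy ← 0.89·15.248 = 13.571
Arc 2: start y=0.000, vy=13.571 → t=2.767, apex=9.386, x_land=40.993, impact vy=-13.571
  bounce: vy ← 0.89·13.571 = 12.078
Arc 3: start y=0.000, vy=12.078 → t=2.462, apex=7.435, x_land=60.076, impact vy=-12.078
  bounce: vy ← 0.89·12.078 = 10.749
Arc 4: start y=0.000, vy=10.749 → t=2.191, apex=5.889, x_land=77.060, impact vy=-10.749
  bounce: vy ← 0.89·10.749 = 9.567
Arc 5: start y=0.000, vy=9.567 → t=1.950, apex=4.665, x_land=92.176, impact vy=-9.567
  bounce: vy ← 0.89·9.567 = 8.514
Arc 6: start y=0.000, vy=8.514 → t=1.736, apex=3.695, x_land=105.629, impact vy=-8.514
  bounce: vy ← 0.89·8.514 = 7.578
Arc 7: start y=0.000, vy=7.578 → t=1.545, apex=2.927, x_land=117.602, impact vy=-7.578
  bounce: vy ← 0.89·7.578 = 6.744

1 2.523 11.850 19.551
2 2.767 9.386 40.993
3 2.462 7.435 60.076
4 2.191 5.889 77.060
5 1.950 4.665 92.176
6 1.736 3.695 105.629
7 1.545 2.927 117.602
final: 117.602 6.744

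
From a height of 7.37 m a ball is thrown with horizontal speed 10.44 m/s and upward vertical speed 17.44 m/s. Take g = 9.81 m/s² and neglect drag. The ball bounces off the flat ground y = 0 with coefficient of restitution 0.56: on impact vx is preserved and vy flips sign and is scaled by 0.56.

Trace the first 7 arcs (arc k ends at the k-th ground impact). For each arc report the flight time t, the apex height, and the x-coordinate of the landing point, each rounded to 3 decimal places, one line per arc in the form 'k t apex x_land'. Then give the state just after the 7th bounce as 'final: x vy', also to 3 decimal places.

Arc 1: start y=7.370, vy=17.440 → t=3.937, apex=22.872, x_land=41.104, impact vy=-21.184
  bounce: vy ← 0.56·21.184 = 11.863
Arc 2: start y=0.000, vy=11.863 → t=2.419, apex=7.173, x_land=66.354, impact vy=-11.863
  bounce: vy ← 0.56·11.863 = 6.643
Arc 3: start y=0.000, vy=6.643 → t=1.354, apex=2.249, x_land=80.493, impact vy=-6.643
  bounce: vy ← 0.56·6.643 = 3.720
Arc 4: start y=0.000, vy=3.720 → t=0.758, apex=0.705, x_land=88.412, impact vy=-3.720
  bounce: vy ← 0.56·3.720 = 2.083
Arc 5: start y=0.000, vy=2.083 → t=0.425, apex=0.221, x_land=92.846, impact vy=-2.083
  bounce: vy ← 0.56·2.083 = 1.167
Arc 6: start y=0.000, vy=1.167 → t=0.238, apex=0.069, x_land=95.329, impact vy=-1.167
  bounce: vy ← 0.56·1.167 = 0.653
Arc 7: start y=0.000, vy=0.653 → t=0.133, apex=0.022, x_land=96.720, impact vy=-0.653
  bounce: vy ← 0.56·0.653 = 0.366

1 3.937 22.872 41.104
2 2.419 7.173 66.354
3 1.354 2.249 80.493
4 0.758 0.705 88.412
5 0.425 0.221 92.846
6 0.238 0.069 95.329
7 0.133 0.022 96.720
final: 96.720 0.366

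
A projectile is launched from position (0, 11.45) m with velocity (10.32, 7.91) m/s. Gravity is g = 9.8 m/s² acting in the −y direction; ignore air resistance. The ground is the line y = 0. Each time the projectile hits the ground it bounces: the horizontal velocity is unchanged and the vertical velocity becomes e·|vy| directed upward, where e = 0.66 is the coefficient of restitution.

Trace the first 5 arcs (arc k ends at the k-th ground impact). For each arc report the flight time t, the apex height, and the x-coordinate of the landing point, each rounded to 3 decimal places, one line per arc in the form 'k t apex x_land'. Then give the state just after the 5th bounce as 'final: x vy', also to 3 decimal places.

Arc 1: start y=11.450, vy=7.910 → t=2.536, apex=14.642, x_land=26.169, impact vy=-16.941
  bounce: vy ← 0.66·16.941 = 11.181
Arc 2: start y=0.000, vy=11.181 → t=2.282, apex=6.378, x_land=49.718, impact vy=-11.181
  bounce: vy ← 0.66·11.181 = 7.379
Arc 3: start y=0.000, vy=7.379 → t=1.506, apex=2.778, x_land=65.260, impact vy=-7.379
  bounce: vy ← 0.66·7.379 = 4.870
Arc 4: start y=0.000, vy=4.870 → t=0.994, apex=1.210, x_land=75.517, impact vy=-4.870
  bounce: vy ← 0.66·4.870 = 3.214
Arc 5: start y=0.000, vy=3.214 → t=0.656, apex=0.527, x_land=82.287, impact vy=-3.214
  bounce: vy ← 0.66·3.214 = 2.122

1 2.536 14.642 26.169
2 2.282 6.378 49.718
3 1.506 2.778 65.260
4 0.994 1.210 75.517
5 0.656 0.527 82.287
final: 82.287 2.122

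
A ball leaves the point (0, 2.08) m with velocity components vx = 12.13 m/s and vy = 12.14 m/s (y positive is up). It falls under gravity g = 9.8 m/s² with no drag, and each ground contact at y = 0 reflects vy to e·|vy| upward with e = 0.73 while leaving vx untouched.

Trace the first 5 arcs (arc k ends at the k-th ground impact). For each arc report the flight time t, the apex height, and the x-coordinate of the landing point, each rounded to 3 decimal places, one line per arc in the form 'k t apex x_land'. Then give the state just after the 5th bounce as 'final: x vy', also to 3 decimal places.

1 2.638 9.599 32.004
2 2.044 5.116 56.792
3 1.492 2.726 74.887
4 1.089 1.453 88.096
5 0.795 0.774 97.739
final: 97.739 2.844

Arc 1: start y=2.080, vy=12.140 → t=2.638, apex=9.599, x_land=32.004, impact vy=-13.717
  bounce: vy ← 0.73·13.717 = 10.013
Arc 2: start y=0.000, vy=10.013 → t=2.044, apex=5.116, x_land=56.792, impact vy=-10.013
  bounce: vy ← 0.73·10.013 = 7.310
Arc 3: start y=0.000, vy=7.310 → t=1.492, apex=2.726, x_land=74.887, impact vy=-7.310
  bounce: vy ← 0.73·7.310 = 5.336
Arc 4: start y=0.000, vy=5.336 → t=1.089, apex=1.453, x_land=88.096, impact vy=-5.336
  bounce: vy ← 0.73·5.336 = 3.895
Arc 5: start y=0.000, vy=3.895 → t=0.795, apex=0.774, x_land=97.739, impact vy=-3.895
  bounce: vy ← 0.73·3.895 = 2.844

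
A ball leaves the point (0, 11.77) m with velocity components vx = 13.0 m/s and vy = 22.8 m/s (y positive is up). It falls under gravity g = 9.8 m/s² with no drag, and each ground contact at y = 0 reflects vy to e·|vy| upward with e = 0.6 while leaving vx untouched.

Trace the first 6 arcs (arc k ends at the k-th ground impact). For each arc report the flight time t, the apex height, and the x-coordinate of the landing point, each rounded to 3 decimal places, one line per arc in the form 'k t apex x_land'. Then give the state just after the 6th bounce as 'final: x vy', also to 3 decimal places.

Arc 1: start y=11.770, vy=22.800 → t=5.122, apex=38.292, x_land=66.586, impact vy=-27.396
  bounce: vy ← 0.6·27.396 = 16.438
Arc 2: start y=0.000, vy=16.438 → t=3.355, apex=13.785, x_land=110.196, impact vy=-16.438
  bounce: vy ← 0.6·16.438 = 9.863
Arc 3: start y=0.000, vy=9.863 → t=2.013, apex=4.963, x_land=136.362, impact vy=-9.863
  bounce: vy ← 0.6·9.863 = 5.918
Arc 4: start y=0.000, vy=5.918 → t=1.208, apex=1.787, x_land=152.061, impact vy=-5.918
  bounce: vy ← 0.6·5.918 = 3.551
Arc 5: start y=0.000, vy=3.551 → t=0.725, apex=0.643, x_land=161.481, impact vy=-3.551
  bounce: vy ← 0.6·3.551 = 2.130
Arc 6: start y=0.000, vy=2.130 → t=0.435, apex=0.232, x_land=167.133, impact vy=-2.130
  bounce: vy ← 0.6·2.130 = 1.278

1 5.122 38.292 66.586
2 3.355 13.785 110.196
3 2.013 4.963 136.362
4 1.208 1.787 152.061
5 0.725 0.643 161.481
6 0.435 0.232 167.133
final: 167.133 1.278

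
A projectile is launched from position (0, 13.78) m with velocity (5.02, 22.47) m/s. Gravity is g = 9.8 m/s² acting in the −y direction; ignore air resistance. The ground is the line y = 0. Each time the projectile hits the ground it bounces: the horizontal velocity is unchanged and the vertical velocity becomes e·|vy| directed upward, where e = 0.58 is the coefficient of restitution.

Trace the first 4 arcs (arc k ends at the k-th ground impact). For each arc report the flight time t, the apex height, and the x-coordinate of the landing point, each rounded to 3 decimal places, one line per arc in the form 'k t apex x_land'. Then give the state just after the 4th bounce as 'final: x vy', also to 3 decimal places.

1 5.134 39.540 25.770
2 3.295 13.301 42.312
3 1.911 4.475 51.906
4 1.108 1.505 57.471
final: 57.471 3.150

Arc 1: start y=13.780, vy=22.470 → t=5.134, apex=39.540, x_land=25.770, impact vy=-27.839
  bounce: vy ← 0.58·27.839 = 16.146
Arc 2: start y=0.000, vy=16.146 → t=3.295, apex=13.301, x_land=42.312, impact vy=-16.146
  bounce: vy ← 0.58·16.146 = 9.365
Arc 3: start y=0.000, vy=9.365 → t=1.911, apex=4.475, x_land=51.906, impact vy=-9.365
  bounce: vy ← 0.58·9.365 = 5.432
Arc 4: start y=0.000, vy=5.432 → t=1.108, apex=1.505, x_land=57.471, impact vy=-5.432
  bounce: vy ← 0.58·5.432 = 3.150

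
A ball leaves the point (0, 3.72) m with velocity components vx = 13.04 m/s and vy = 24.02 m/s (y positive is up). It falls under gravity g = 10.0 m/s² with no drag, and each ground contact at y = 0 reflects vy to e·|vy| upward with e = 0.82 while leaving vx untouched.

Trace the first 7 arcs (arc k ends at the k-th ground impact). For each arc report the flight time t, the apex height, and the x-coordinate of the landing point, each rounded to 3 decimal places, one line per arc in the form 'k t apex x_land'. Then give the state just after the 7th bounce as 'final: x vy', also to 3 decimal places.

1 4.954 32.568 64.602
2 4.186 21.899 119.182
3 3.432 14.725 163.938
4 2.814 9.901 200.637
5 2.308 6.657 230.731
6 1.892 4.476 255.408
7 1.552 3.010 275.642
final: 275.642 6.362

Arc 1: start y=3.720, vy=24.020 → t=4.954, apex=32.568, x_land=64.602, impact vy=-25.522
  bounce: vy ← 0.82·25.522 = 20.928
Arc 2: start y=0.000, vy=20.928 → t=4.186, apex=21.899, x_land=119.182, impact vy=-20.928
  bounce: vy ← 0.82·20.928 = 17.161
Arc 3: start y=0.000, vy=17.161 → t=3.432, apex=14.725, x_land=163.938, impact vy=-17.161
  bounce: vy ← 0.82·17.161 = 14.072
Arc 4: start y=0.000, vy=14.072 → t=2.814, apex=9.901, x_land=200.637, impact vy=-14.072
  bounce: vy ← 0.82·14.072 = 11.539
Arc 5: start y=0.000, vy=11.539 → t=2.308, apex=6.657, x_land=230.731, impact vy=-11.539
  bounce: vy ← 0.82·11.539 = 9.462
Arc 6: start y=0.000, vy=9.462 → t=1.892, apex=4.476, x_land=255.408, impact vy=-9.462
  bounce: vy ← 0.82·9.462 = 7.759
Arc 7: start y=0.000, vy=7.759 → t=1.552, apex=3.010, x_land=275.642, impact vy=-7.759
  bounce: vy ← 0.82·7.759 = 6.362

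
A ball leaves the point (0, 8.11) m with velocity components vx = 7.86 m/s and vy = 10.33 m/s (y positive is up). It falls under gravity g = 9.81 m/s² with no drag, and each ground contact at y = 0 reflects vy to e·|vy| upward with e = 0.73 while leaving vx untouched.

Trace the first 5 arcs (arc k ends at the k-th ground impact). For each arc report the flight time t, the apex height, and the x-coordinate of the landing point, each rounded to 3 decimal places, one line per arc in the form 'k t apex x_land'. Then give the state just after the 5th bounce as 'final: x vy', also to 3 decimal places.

1 2.715 13.549 21.340
2 2.427 7.220 40.412
3 1.771 3.848 54.335
4 1.293 2.050 64.499
5 0.944 1.093 71.918
final: 71.918 3.380

Arc 1: start y=8.110, vy=10.330 → t=2.715, apex=13.549, x_land=21.340, impact vy=-16.304
  bounce: vy ← 0.73·16.304 = 11.902
Arc 2: start y=0.000, vy=11.902 → t=2.427, apex=7.220, x_land=40.412, impact vy=-11.902
  bounce: vy ← 0.73·11.902 = 8.689
Arc 3: start y=0.000, vy=8.689 → t=1.771, apex=3.848, x_land=54.335, impact vy=-8.689
  bounce: vy ← 0.73·8.689 = 6.343
Arc 4: start y=0.000, vy=6.343 → t=1.293, apex=2.050, x_land=64.499, impact vy=-6.343
  bounce: vy ← 0.73·6.343 = 4.630
Arc 5: start y=0.000, vy=4.630 → t=0.944, apex=1.093, x_land=71.918, impact vy=-4.630
  bounce: vy ← 0.73·4.630 = 3.380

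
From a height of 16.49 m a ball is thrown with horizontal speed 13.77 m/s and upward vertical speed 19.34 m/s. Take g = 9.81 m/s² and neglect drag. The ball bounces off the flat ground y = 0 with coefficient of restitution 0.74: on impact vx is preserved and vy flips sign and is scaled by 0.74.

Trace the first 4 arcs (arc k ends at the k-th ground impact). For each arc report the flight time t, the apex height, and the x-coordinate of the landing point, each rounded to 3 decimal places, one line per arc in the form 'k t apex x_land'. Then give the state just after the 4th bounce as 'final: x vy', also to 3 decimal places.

1 4.664 35.554 64.220
2 3.985 19.469 119.088
3 2.949 10.661 159.691
4 2.182 5.838 189.736
final: 189.736 7.920

Arc 1: start y=16.490, vy=19.340 → t=4.664, apex=35.554, x_land=64.220, impact vy=-26.412
  bounce: vy ← 0.74·26.412 = 19.545
Arc 2: start y=0.000, vy=19.545 → t=3.985, apex=19.469, x_land=119.088, impact vy=-19.545
  bounce: vy ← 0.74·19.545 = 14.463
Arc 3: start y=0.000, vy=14.463 → t=2.949, apex=10.661, x_land=159.691, impact vy=-14.463
  bounce: vy ← 0.74·14.463 = 10.703
Arc 4: start y=0.000, vy=10.703 → t=2.182, apex=5.838, x_land=189.736, impact vy=-10.703
  bounce: vy ← 0.74·10.703 = 7.920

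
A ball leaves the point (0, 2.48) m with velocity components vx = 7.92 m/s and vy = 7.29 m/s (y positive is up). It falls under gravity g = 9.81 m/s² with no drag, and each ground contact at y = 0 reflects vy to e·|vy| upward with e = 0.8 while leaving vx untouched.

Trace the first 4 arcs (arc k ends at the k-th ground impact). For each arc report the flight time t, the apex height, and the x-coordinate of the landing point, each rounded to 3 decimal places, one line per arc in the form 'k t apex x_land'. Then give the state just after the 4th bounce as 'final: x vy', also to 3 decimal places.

Arc 1: start y=2.480, vy=7.290 → t=1.772, apex=5.189, x_land=14.031, impact vy=-10.090
  bounce: vy ← 0.8·10.090 = 8.072
Arc 2: start y=0.000, vy=8.072 → t=1.646, apex=3.321, x_land=27.065, impact vy=-8.072
  bounce: vy ← 0.8·8.072 = 6.457
Arc 3: start y=0.000, vy=6.457 → t=1.316, apex=2.125, x_land=37.491, impact vy=-6.457
  bounce: vy ← 0.8·6.457 = 5.166
Arc 4: start y=0.000, vy=5.166 → t=1.053, apex=1.360, x_land=45.833, impact vy=-5.166
  bounce: vy ← 0.8·5.166 = 4.133

1 1.772 5.189 14.031
2 1.646 3.321 27.065
3 1.316 2.125 37.491
4 1.053 1.360 45.833
final: 45.833 4.133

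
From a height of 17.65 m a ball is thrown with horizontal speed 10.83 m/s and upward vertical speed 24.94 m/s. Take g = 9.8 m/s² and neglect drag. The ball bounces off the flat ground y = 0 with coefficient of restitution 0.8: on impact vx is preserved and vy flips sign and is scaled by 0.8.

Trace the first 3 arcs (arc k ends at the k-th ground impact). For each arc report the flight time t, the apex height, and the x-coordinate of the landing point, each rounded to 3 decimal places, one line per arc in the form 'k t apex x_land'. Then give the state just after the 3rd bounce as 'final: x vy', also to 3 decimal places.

1 5.720 49.385 61.943
2 5.079 31.606 116.954
3 4.064 20.228 160.962
final: 160.962 15.929

Arc 1: start y=17.650, vy=24.940 → t=5.720, apex=49.385, x_land=61.943, impact vy=-31.112
  bounce: vy ← 0.8·31.112 = 24.889
Arc 2: start y=0.000, vy=24.889 → t=5.079, apex=31.606, x_land=116.954, impact vy=-24.889
  bounce: vy ← 0.8·24.889 = 19.912
Arc 3: start y=0.000, vy=19.912 → t=4.064, apex=20.228, x_land=160.962, impact vy=-19.912
  bounce: vy ← 0.8·19.912 = 15.929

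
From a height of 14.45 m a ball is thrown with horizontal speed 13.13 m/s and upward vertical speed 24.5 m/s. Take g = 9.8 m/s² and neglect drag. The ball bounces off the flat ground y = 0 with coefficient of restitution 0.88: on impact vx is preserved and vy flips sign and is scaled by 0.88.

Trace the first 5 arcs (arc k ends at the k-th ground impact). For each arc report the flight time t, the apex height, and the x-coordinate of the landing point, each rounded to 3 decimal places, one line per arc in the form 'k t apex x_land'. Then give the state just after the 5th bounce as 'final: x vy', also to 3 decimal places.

Arc 1: start y=14.450, vy=24.500 → t=5.533, apex=45.075, x_land=72.648, impact vy=-29.723
  bounce: vy ← 0.88·29.723 = 26.156
Arc 2: start y=0.000, vy=26.156 → t=5.338, apex=34.906, x_land=142.737, impact vy=-26.156
  bounce: vy ← 0.88·26.156 = 23.018
Arc 3: start y=0.000, vy=23.018 → t=4.697, apex=27.031, x_land=204.415, impact vy=-23.018
  bounce: vy ← 0.88·23.018 = 20.256
Arc 4: start y=0.000, vy=20.256 → t=4.134, apex=20.933, x_land=258.691, impact vy=-20.256
  bounce: vy ← 0.88·20.256 = 17.825
Arc 5: start y=0.000, vy=17.825 → t=3.638, apex=16.211, x_land=306.455, impact vy=-17.825
  bounce: vy ← 0.88·17.825 = 15.686

1 5.533 45.075 72.648
2 5.338 34.906 142.737
3 4.697 27.031 204.415
4 4.134 20.933 258.691
5 3.638 16.211 306.455
final: 306.455 15.686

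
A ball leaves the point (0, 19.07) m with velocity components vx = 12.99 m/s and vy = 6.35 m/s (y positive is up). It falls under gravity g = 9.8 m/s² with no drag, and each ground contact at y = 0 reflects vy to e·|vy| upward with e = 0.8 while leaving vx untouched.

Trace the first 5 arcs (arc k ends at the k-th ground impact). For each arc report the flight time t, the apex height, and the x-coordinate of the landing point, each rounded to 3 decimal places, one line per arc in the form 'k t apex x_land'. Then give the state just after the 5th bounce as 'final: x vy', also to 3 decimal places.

1 2.724 21.127 35.390
2 3.322 13.521 78.547
3 2.658 8.654 113.073
4 2.126 5.538 140.694
5 1.701 3.545 162.790
final: 162.790 6.668

Arc 1: start y=19.070, vy=6.350 → t=2.724, apex=21.127, x_land=35.390, impact vy=-20.349
  bounce: vy ← 0.8·20.349 = 16.279
Arc 2: start y=0.000, vy=16.279 → t=3.322, apex=13.521, x_land=78.547, impact vy=-16.279
  bounce: vy ← 0.8·16.279 = 13.024
Arc 3: start y=0.000, vy=13.024 → t=2.658, apex=8.654, x_land=113.073, impact vy=-13.024
  bounce: vy ← 0.8·13.024 = 10.419
Arc 4: start y=0.000, vy=10.419 → t=2.126, apex=5.538, x_land=140.694, impact vy=-10.419
  bounce: vy ← 0.8·10.419 = 8.335
Arc 5: start y=0.000, vy=8.335 → t=1.701, apex=3.545, x_land=162.790, impact vy=-8.335
  bounce: vy ← 0.8·8.335 = 6.668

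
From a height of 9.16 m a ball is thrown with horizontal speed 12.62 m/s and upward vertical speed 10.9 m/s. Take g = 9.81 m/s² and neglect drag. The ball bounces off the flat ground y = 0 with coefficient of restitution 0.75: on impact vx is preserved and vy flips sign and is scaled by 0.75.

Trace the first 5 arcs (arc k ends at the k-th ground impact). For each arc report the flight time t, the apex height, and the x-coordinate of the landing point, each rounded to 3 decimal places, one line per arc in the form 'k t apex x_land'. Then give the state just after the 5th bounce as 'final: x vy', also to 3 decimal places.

1 2.872 15.216 36.249
2 2.642 8.559 69.590
3 1.981 4.814 94.596
4 1.486 2.708 113.350
5 1.115 1.523 127.415
final: 127.415 4.100

Arc 1: start y=9.160, vy=10.900 → t=2.872, apex=15.216, x_land=36.249, impact vy=-17.278
  bounce: vy ← 0.75·17.278 = 12.958
Arc 2: start y=0.000, vy=12.958 → t=2.642, apex=8.559, x_land=69.590, impact vy=-12.958
  bounce: vy ← 0.75·12.958 = 9.719
Arc 3: start y=0.000, vy=9.719 → t=1.981, apex=4.814, x_land=94.596, impact vy=-9.719
  bounce: vy ← 0.75·9.719 = 7.289
Arc 4: start y=0.000, vy=7.289 → t=1.486, apex=2.708, x_land=113.350, impact vy=-7.289
  bounce: vy ← 0.75·7.289 = 5.467
Arc 5: start y=0.000, vy=5.467 → t=1.115, apex=1.523, x_land=127.415, impact vy=-5.467
  bounce: vy ← 0.75·5.467 = 4.100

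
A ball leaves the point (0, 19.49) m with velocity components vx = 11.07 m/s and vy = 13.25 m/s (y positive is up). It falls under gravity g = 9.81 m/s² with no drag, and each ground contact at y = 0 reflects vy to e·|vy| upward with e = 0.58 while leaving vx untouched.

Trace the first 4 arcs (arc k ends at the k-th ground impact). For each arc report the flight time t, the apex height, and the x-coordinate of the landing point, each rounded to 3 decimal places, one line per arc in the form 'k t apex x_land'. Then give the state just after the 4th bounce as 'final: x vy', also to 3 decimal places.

1 3.759 28.438 41.607
2 2.793 9.567 72.527
3 1.620 3.218 90.460
4 0.940 1.083 100.862
final: 100.862 2.673

Arc 1: start y=19.490, vy=13.250 → t=3.759, apex=28.438, x_land=41.607, impact vy=-23.621
  bounce: vy ← 0.58·23.621 = 13.700
Arc 2: start y=0.000, vy=13.700 → t=2.793, apex=9.567, x_land=72.527, impact vy=-13.700
  bounce: vy ← 0.58·13.700 = 7.946
Arc 3: start y=0.000, vy=7.946 → t=1.620, apex=3.218, x_land=90.460, impact vy=-7.946
  bounce: vy ← 0.58·7.946 = 4.609
Arc 4: start y=0.000, vy=4.609 → t=0.940, apex=1.083, x_land=100.862, impact vy=-4.609
  bounce: vy ← 0.58·4.609 = 2.673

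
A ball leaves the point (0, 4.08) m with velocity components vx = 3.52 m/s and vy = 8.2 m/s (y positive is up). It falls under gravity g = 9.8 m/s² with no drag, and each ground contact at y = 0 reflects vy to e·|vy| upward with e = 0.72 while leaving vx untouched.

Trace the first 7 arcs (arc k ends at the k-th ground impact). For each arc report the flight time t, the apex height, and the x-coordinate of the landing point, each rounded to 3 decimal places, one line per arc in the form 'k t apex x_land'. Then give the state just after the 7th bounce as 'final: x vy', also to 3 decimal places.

Arc 1: start y=4.080, vy=8.200 → t=2.075, apex=7.511, x_land=7.303, impact vy=-12.133
  bounce: vy ← 0.72·12.133 = 8.736
Arc 2: start y=0.000, vy=8.736 → t=1.783, apex=3.894, x_land=13.579, impact vy=-8.736
  bounce: vy ← 0.72·8.736 = 6.290
Arc 3: start y=0.000, vy=6.290 → t=1.284, apex=2.018, x_land=18.097, impact vy=-6.290
  bounce: vy ← 0.72·6.290 = 4.529
Arc 4: start y=0.000, vy=4.529 → t=0.924, apex=1.046, x_land=21.350, impact vy=-4.529
  bounce: vy ← 0.72·4.529 = 3.261
Arc 5: start y=0.000, vy=3.261 → t=0.665, apex=0.542, x_land=23.693, impact vy=-3.261
  bounce: vy ← 0.72·3.261 = 2.348
Arc 6: start y=0.000, vy=2.348 → t=0.479, apex=0.281, x_land=25.379, impact vy=-2.348
  bounce: vy ← 0.72·2.348 = 1.690
Arc 7: start y=0.000, vy=1.690 → t=0.345, apex=0.146, x_land=26.593, impact vy=-1.690
  bounce: vy ← 0.72·1.690 = 1.217

1 2.075 7.511 7.303
2 1.783 3.894 13.579
3 1.284 2.018 18.097
4 0.924 1.046 21.350
5 0.665 0.542 23.693
6 0.479 0.281 25.379
7 0.345 0.146 26.593
final: 26.593 1.217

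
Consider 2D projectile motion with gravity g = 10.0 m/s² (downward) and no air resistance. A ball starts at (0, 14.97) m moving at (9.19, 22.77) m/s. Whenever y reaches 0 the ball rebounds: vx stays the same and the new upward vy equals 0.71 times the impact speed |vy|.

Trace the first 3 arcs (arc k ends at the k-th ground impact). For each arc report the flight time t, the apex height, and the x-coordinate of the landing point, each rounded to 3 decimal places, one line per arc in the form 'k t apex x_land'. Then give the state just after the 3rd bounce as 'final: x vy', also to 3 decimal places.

Arc 1: start y=14.970, vy=22.770 → t=5.137, apex=40.894, x_land=47.208, impact vy=-28.598
  bounce: vy ← 0.71·28.598 = 20.305
Arc 2: start y=0.000, vy=20.305 → t=4.061, apex=20.614, x_land=84.528, impact vy=-20.305
  bounce: vy ← 0.71·20.305 = 14.416
Arc 3: start y=0.000, vy=14.416 → t=2.883, apex=10.392, x_land=111.026, impact vy=-14.416
  bounce: vy ← 0.71·14.416 = 10.236

1 5.137 40.894 47.208
2 4.061 20.614 84.528
3 2.883 10.392 111.026
final: 111.026 10.236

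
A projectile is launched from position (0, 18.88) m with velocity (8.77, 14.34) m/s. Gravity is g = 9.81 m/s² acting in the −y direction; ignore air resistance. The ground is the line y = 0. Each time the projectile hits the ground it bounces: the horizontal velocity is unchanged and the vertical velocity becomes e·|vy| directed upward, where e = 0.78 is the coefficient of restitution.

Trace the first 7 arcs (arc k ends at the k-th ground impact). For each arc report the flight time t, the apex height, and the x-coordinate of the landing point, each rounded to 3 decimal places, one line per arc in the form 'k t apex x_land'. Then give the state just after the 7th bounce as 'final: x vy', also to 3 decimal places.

1 3.908 29.361 34.277
2 3.817 17.863 67.749
3 2.977 10.868 93.858
4 2.322 6.612 114.223
5 1.811 4.023 130.107
6 1.413 2.447 142.497
7 1.102 1.489 152.161
final: 152.161 4.216

Arc 1: start y=18.880, vy=14.340 → t=3.908, apex=29.361, x_land=34.277, impact vy=-24.001
  bounce: vy ← 0.78·24.001 = 18.721
Arc 2: start y=0.000, vy=18.721 → t=3.817, apex=17.863, x_land=67.749, impact vy=-18.721
  bounce: vy ← 0.78·18.721 = 14.602
Arc 3: start y=0.000, vy=14.602 → t=2.977, apex=10.868, x_land=93.858, impact vy=-14.602
  bounce: vy ← 0.78·14.602 = 11.390
Arc 4: start y=0.000, vy=11.390 → t=2.322, apex=6.612, x_land=114.223, impact vy=-11.390
  bounce: vy ← 0.78·11.390 = 8.884
Arc 5: start y=0.000, vy=8.884 → t=1.811, apex=4.023, x_land=130.107, impact vy=-8.884
  bounce: vy ← 0.78·8.884 = 6.930
Arc 6: start y=0.000, vy=6.930 → t=1.413, apex=2.447, x_land=142.497, impact vy=-6.930
  bounce: vy ← 0.78·6.930 = 5.405
Arc 7: start y=0.000, vy=5.405 → t=1.102, apex=1.489, x_land=152.161, impact vy=-5.405
  bounce: vy ← 0.78·5.405 = 4.216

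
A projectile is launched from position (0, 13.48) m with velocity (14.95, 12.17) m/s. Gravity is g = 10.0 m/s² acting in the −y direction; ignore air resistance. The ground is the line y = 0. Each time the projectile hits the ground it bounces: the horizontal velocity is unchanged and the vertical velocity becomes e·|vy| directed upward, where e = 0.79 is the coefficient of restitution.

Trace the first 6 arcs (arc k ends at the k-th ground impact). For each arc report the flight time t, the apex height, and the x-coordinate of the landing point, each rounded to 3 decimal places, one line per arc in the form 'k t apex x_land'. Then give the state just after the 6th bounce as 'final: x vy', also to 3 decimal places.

Arc 1: start y=13.480, vy=12.170 → t=3.261, apex=20.885, x_land=48.749, impact vy=-20.438
  bounce: vy ← 0.79·20.438 = 16.146
Arc 2: start y=0.000, vy=16.146 → t=3.229, apex=13.035, x_land=97.025, impact vy=-16.146
  bounce: vy ← 0.79·16.146 = 12.755
Arc 3: start y=0.000, vy=12.755 → t=2.551, apex=8.135, x_land=135.164, impact vy=-12.755
  bounce: vy ← 0.79·12.755 = 10.077
Arc 4: start y=0.000, vy=10.077 → t=2.015, apex=5.077, x_land=165.293, impact vy=-10.077
  bounce: vy ← 0.79·10.077 = 7.961
Arc 5: start y=0.000, vy=7.961 → t=1.592, apex=3.169, x_land=189.095, impact vy=-7.961
  bounce: vy ← 0.79·7.961 = 6.289
Arc 6: start y=0.000, vy=6.289 → t=1.258, apex=1.977, x_land=207.899, impact vy=-6.289
  bounce: vy ← 0.79·6.289 = 4.968

1 3.261 20.885 48.749
2 3.229 13.035 97.025
3 2.551 8.135 135.164
4 2.015 5.077 165.293
5 1.592 3.169 189.095
6 1.258 1.977 207.899
final: 207.899 4.968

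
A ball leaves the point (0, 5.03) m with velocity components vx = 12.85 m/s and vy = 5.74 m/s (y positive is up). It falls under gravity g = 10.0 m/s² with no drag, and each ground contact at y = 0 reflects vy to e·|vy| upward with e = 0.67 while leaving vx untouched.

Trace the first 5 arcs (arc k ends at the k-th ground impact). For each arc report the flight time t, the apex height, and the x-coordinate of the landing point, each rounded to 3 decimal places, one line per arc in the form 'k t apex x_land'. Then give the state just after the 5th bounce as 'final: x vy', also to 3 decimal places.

1 1.730 6.677 22.226
2 1.549 2.997 42.124
3 1.038 1.346 55.457
4 0.695 0.604 64.389
5 0.466 0.271 70.374
final: 70.374 1.560

Arc 1: start y=5.030, vy=5.740 → t=1.730, apex=6.677, x_land=22.226, impact vy=-11.556
  bounce: vy ← 0.67·11.556 = 7.743
Arc 2: start y=0.000, vy=7.743 → t=1.549, apex=2.997, x_land=42.124, impact vy=-7.743
  bounce: vy ← 0.67·7.743 = 5.188
Arc 3: start y=0.000, vy=5.188 → t=1.038, apex=1.346, x_land=55.457, impact vy=-5.188
  bounce: vy ← 0.67·5.188 = 3.476
Arc 4: start y=0.000, vy=3.476 → t=0.695, apex=0.604, x_land=64.389, impact vy=-3.476
  bounce: vy ← 0.67·3.476 = 2.329
Arc 5: start y=0.000, vy=2.329 → t=0.466, apex=0.271, x_land=70.374, impact vy=-2.329
  bounce: vy ← 0.67·2.329 = 1.560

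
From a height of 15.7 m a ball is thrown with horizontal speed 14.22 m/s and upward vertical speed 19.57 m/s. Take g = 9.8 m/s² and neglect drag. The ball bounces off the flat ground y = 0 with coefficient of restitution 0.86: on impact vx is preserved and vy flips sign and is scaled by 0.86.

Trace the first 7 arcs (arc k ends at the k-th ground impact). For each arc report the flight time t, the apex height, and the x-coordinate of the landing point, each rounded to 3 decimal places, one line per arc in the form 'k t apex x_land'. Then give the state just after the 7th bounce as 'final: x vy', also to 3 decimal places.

Arc 1: start y=15.700, vy=19.570 → t=4.679, apex=35.240, x_land=66.531, impact vy=-26.281
  bounce: vy ← 0.86·26.281 = 22.602
Arc 2: start y=0.000, vy=22.602 → t=4.613, apex=26.064, x_land=132.123, impact vy=-22.602
  bounce: vy ← 0.86·22.602 = 19.438
Arc 3: start y=0.000, vy=19.438 → t=3.967, apex=19.277, x_land=188.532, impact vy=-19.438
  bounce: vy ← 0.86·19.438 = 16.716
Arc 4: start y=0.000, vy=16.716 → t=3.412, apex=14.257, x_land=237.043, impact vy=-16.716
  bounce: vy ← 0.86·16.716 = 14.376
Arc 5: start y=0.000, vy=14.376 → t=2.934, apex=10.544, x_land=278.763, impact vy=-14.376
  bounce: vy ← 0.86·14.376 = 12.363
Arc 6: start y=0.000, vy=12.363 → t=2.523, apex=7.799, x_land=314.642, impact vy=-12.363
  bounce: vy ← 0.86·12.363 = 10.633
Arc 7: start y=0.000, vy=10.633 → t=2.170, apex=5.768, x_land=345.498, impact vy=-10.633
  bounce: vy ← 0.86·10.633 = 9.144

1 4.679 35.240 66.531
2 4.613 26.064 132.123
3 3.967 19.277 188.532
4 3.412 14.257 237.043
5 2.934 10.544 278.763
6 2.523 7.799 314.642
7 2.170 5.768 345.498
final: 345.498 9.144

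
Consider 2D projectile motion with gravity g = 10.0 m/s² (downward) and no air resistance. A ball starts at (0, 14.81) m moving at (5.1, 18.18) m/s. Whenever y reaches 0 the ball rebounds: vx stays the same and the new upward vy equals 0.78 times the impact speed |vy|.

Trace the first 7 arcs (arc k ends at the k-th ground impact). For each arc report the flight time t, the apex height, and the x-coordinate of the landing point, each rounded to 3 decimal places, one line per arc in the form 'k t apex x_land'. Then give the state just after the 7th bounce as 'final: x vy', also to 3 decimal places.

1 4.321 31.336 22.039
2 3.905 19.065 41.956
3 3.046 11.599 57.492
4 2.376 7.057 69.610
5 1.853 4.293 79.061
6 1.446 2.612 86.434
7 1.128 1.589 92.184
final: 92.184 4.397

Arc 1: start y=14.810, vy=18.180 → t=4.321, apex=31.336, x_land=22.039, impact vy=-25.034
  bounce: vy ← 0.78·25.034 = 19.527
Arc 2: start y=0.000, vy=19.527 → t=3.905, apex=19.065, x_land=41.956, impact vy=-19.527
  bounce: vy ← 0.78·19.527 = 15.231
Arc 3: start y=0.000, vy=15.231 → t=3.046, apex=11.599, x_land=57.492, impact vy=-15.231
  bounce: vy ← 0.78·15.231 = 11.880
Arc 4: start y=0.000, vy=11.880 → t=2.376, apex=7.057, x_land=69.610, impact vy=-11.880
  bounce: vy ← 0.78·11.880 = 9.266
Arc 5: start y=0.000, vy=9.266 → t=1.853, apex=4.293, x_land=79.061, impact vy=-9.266
  bounce: vy ← 0.78·9.266 = 7.228
Arc 6: start y=0.000, vy=7.228 → t=1.446, apex=2.612, x_land=86.434, impact vy=-7.228
  bounce: vy ← 0.78·7.228 = 5.638
Arc 7: start y=0.000, vy=5.638 → t=1.128, apex=1.589, x_land=92.184, impact vy=-5.638
  bounce: vy ← 0.78·5.638 = 4.397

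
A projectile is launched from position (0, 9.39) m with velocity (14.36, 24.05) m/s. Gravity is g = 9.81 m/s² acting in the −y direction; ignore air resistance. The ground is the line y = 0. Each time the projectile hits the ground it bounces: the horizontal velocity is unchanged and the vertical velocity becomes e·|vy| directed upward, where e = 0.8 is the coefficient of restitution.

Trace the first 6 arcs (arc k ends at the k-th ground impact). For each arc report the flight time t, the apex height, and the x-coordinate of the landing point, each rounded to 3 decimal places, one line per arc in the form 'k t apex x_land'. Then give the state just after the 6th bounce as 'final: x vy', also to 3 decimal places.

Arc 1: start y=9.390, vy=24.050 → t=5.267, apex=38.870, x_land=75.629, impact vy=-27.616
  bounce: vy ← 0.8·27.616 = 22.093
Arc 2: start y=0.000, vy=22.093 → t=4.504, apex=24.877, x_land=140.308, impact vy=-22.093
  bounce: vy ← 0.8·22.093 = 17.674
Arc 3: start y=0.000, vy=17.674 → t=3.603, apex=15.921, x_land=192.051, impact vy=-17.674
  bounce: vy ← 0.8·17.674 = 14.139
Arc 4: start y=0.000, vy=14.139 → t=2.883, apex=10.190, x_land=233.446, impact vy=-14.139
  bounce: vy ← 0.8·14.139 = 11.311
Arc 5: start y=0.000, vy=11.311 → t=2.306, apex=6.521, x_land=266.562, impact vy=-11.311
  bounce: vy ← 0.8·11.311 = 9.049
Arc 6: start y=0.000, vy=9.049 → t=1.845, apex=4.174, x_land=293.054, impact vy=-9.049
  bounce: vy ← 0.8·9.049 = 7.239

1 5.267 38.870 75.629
2 4.504 24.877 140.308
3 3.603 15.921 192.051
4 2.883 10.190 233.446
5 2.306 6.521 266.562
6 1.845 4.174 293.054
final: 293.054 7.239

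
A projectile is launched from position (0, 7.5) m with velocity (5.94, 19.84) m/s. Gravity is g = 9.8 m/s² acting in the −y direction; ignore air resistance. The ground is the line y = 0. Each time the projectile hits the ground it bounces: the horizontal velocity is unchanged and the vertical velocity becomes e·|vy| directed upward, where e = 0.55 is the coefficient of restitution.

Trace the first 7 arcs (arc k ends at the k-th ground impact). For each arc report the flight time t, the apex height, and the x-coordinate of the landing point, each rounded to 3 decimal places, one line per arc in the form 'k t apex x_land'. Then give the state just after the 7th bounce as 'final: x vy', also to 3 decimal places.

1 4.397 27.583 26.119
2 2.610 8.344 41.621
3 1.435 2.524 50.147
4 0.789 0.764 54.837
5 0.434 0.231 57.416
6 0.239 0.070 58.835
7 0.131 0.021 59.615
final: 59.615 0.354

Arc 1: start y=7.500, vy=19.840 → t=4.397, apex=27.583, x_land=26.119, impact vy=-23.251
  bounce: vy ← 0.55·23.251 = 12.788
Arc 2: start y=0.000, vy=12.788 → t=2.610, apex=8.344, x_land=41.621, impact vy=-12.788
  bounce: vy ← 0.55·12.788 = 7.034
Arc 3: start y=0.000, vy=7.034 → t=1.435, apex=2.524, x_land=50.147, impact vy=-7.034
  bounce: vy ← 0.55·7.034 = 3.868
Arc 4: start y=0.000, vy=3.868 → t=0.789, apex=0.764, x_land=54.837, impact vy=-3.868
  bounce: vy ← 0.55·3.868 = 2.128
Arc 5: start y=0.000, vy=2.128 → t=0.434, apex=0.231, x_land=57.416, impact vy=-2.128
  bounce: vy ← 0.55·2.128 = 1.170
Arc 6: start y=0.000, vy=1.170 → t=0.239, apex=0.070, x_land=58.835, impact vy=-1.170
  bounce: vy ← 0.55·1.170 = 0.644
Arc 7: start y=0.000, vy=0.644 → t=0.131, apex=0.021, x_land=59.615, impact vy=-0.644
  bounce: vy ← 0.55·0.644 = 0.354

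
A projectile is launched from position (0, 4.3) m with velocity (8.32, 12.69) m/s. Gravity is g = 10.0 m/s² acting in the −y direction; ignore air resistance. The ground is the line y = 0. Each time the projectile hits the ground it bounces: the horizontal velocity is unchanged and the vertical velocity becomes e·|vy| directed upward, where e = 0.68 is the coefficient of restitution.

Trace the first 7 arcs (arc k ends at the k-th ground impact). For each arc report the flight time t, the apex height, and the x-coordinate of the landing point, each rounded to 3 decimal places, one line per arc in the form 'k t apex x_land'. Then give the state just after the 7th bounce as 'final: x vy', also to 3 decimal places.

Arc 1: start y=4.300, vy=12.690 → t=2.841, apex=12.352, x_land=23.635, impact vy=-15.717
  bounce: vy ← 0.68·15.717 = 10.688
Arc 2: start y=0.000, vy=10.688 → t=2.138, apex=5.711, x_land=41.419, impact vy=-10.688
  bounce: vy ← 0.68·10.688 = 7.268
Arc 3: start y=0.000, vy=7.268 → t=1.454, apex=2.641, x_land=53.513, impact vy=-7.268
  bounce: vy ← 0.68·7.268 = 4.942
Arc 4: start y=0.000, vy=4.942 → t=0.988, apex=1.221, x_land=61.737, impact vy=-4.942
  bounce: vy ← 0.68·4.942 = 3.361
Arc 5: start y=0.000, vy=3.361 → t=0.672, apex=0.565, x_land=67.329, impact vy=-3.361
  bounce: vy ← 0.68·3.361 = 2.285
Arc 6: start y=0.000, vy=2.285 → t=0.457, apex=0.261, x_land=71.131, impact vy=-2.285
  bounce: vy ← 0.68·2.285 = 1.554
Arc 7: start y=0.000, vy=1.554 → t=0.311, apex=0.121, x_land=73.717, impact vy=-1.554
  bounce: vy ← 0.68·1.554 = 1.057

1 2.841 12.352 23.635
2 2.138 5.711 41.419
3 1.454 2.641 53.513
4 0.988 1.221 61.737
5 0.672 0.565 67.329
6 0.457 0.261 71.131
7 0.311 0.121 73.717
final: 73.717 1.057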